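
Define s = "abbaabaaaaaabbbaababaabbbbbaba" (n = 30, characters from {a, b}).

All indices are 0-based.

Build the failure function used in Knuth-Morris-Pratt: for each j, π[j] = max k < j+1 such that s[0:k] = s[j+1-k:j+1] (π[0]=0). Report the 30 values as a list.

[0, 0, 0, 1, 1, 2, 1, 1, 1, 1, 1, 1, 2, 3, 0, 1, 1, 2, 1, 2, 1, 1, 2, 3, 0, 0, 0, 1, 2, 1]

π[0] = 0
j=1 s[j]='b': π[1]=0 (border '')
j=2 s[j]='b': π[2]=0 (border '')
j=3 s[j]='a': π[3]=1 (border 'a')
j=4 s[j]='a': k: 1→0; π[4]=1 (border 'a')
j=5 s[j]='b': π[5]=2 (border 'ab')
j=6 s[j]='a': k: 2→0; π[6]=1 (border 'a')
j=7 s[j]='a': k: 1→0; π[7]=1 (border 'a')
j=8 s[j]='a': k: 1→0; π[8]=1 (border 'a')
j=9 s[j]='a': k: 1→0; π[9]=1 (border 'a')
j=10 s[j]='a': k: 1→0; π[10]=1 (border 'a')
j=11 s[j]='a': k: 1→0; π[11]=1 (border 'a')
j=12 s[j]='b': π[12]=2 (border 'ab')
j=13 s[j]='b': π[13]=3 (border 'abb')
j=14 s[j]='b': k: 3→0; π[14]=0 (border '')
j=15 s[j]='a': π[15]=1 (border 'a')
j=16 s[j]='a': k: 1→0; π[16]=1 (border 'a')
j=17 s[j]='b': π[17]=2 (border 'ab')
j=18 s[j]='a': k: 2→0; π[18]=1 (border 'a')
j=19 s[j]='b': π[19]=2 (border 'ab')
j=20 s[j]='a': k: 2→0; π[20]=1 (border 'a')
j=21 s[j]='a': k: 1→0; π[21]=1 (border 'a')
j=22 s[j]='b': π[22]=2 (border 'ab')
j=23 s[j]='b': π[23]=3 (border 'abb')
j=24 s[j]='b': k: 3→0; π[24]=0 (border '')
j=25 s[j]='b': π[25]=0 (border '')
j=26 s[j]='b': π[26]=0 (border '')
j=27 s[j]='a': π[27]=1 (border 'a')
j=28 s[j]='b': π[28]=2 (border 'ab')
j=29 s[j]='a': k: 2→0; π[29]=1 (border 'a')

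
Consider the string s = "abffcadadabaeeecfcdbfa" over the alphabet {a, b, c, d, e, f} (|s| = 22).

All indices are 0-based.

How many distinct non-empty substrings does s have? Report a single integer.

rank→(start, suffix):
  0 → (21, 'a')
  1 → (9, 'abaeeecfcdbfa')
  2 → (0, 'abffcadadabaeeecfcdbfa')
  3 → (7, 'adabaeeecfcdbfa')
  4 → (5, 'adadabaeeecfcdbfa')
  5 → (11, 'aeeecfcdbfa')
  6 → (10, 'baeeecfcdbfa')
  7 → (19, 'bfa')
  8 → (1, 'bffcadadabaeeecfcdbfa')
  9 → (4, 'cadadabaeeecfcdbfa')
  10 → (17, 'cdbfa')
  11 → (15, 'cfcdbfa')
  12 → (8, 'dabaeeecfcdbfa')
  13 → (6, 'dadabaeeecfcdbfa')
  14 → (18, 'dbfa')
  15 → (14, 'ecfcdbfa')
  16 → (13, 'eecfcdbfa')
  17 → (12, 'eeecfcdbfa')
  18 → (20, 'fa')
  19 → (3, 'fcadadabaeeecfcdbfa')
  20 → (16, 'fcdbfa')
  21 → (2, 'ffcadadabaeeecfcdbfa')

SA = [21, 9, 0, 7, 5, 11, 10, 19, 1, 4, 17, 15, 8, 6, 18, 14, 13, 12, 20, 3, 16, 2]
i: (SA[i-1],SA[i]) lcp shared
  1: (21,9) 1 'a'
  2: (9,0) 2 'ab'
  3: (0,7) 1 'a'
  4: (7,5) 3 'ada'
  5: (5,11) 1 'a'
  6: (11,10) 0 ''
  7: (10,19) 1 'b'
  8: (19,1) 2 'bf'
  9: (1,4) 0 ''
  10: (4,17) 1 'c'
  11: (17,15) 1 'c'
  12: (15,8) 0 ''
  13: (8,6) 2 'da'
  14: (6,18) 1 'd'
  15: (18,14) 0 ''
  16: (14,13) 1 'e'
  17: (13,12) 2 'ee'
  18: (12,20) 0 ''
  19: (20,3) 1 'f'
  20: (3,16) 2 'fc'
  21: (16,2) 1 'f'

n(n+1)/2 = 22·23/2 = 253
Σ LCP = 0 + 1 + 2 + 1 + 3 + 1 + 0 + 1 + 2 + 0 + 1 + 1 + 0 + 2 + 1 + 0 + 1 + 2 + 0 + 1 + 2 + 1 = 23
distinct = 253 − 23 = 230

230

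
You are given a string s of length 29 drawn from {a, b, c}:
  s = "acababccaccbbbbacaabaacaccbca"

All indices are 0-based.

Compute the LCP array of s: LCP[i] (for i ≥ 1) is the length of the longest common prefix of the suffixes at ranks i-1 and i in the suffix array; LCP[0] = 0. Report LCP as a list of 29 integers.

sorted suffixes:
  #0 SA[0]=28  'a'
  #1 SA[1]=17  'aabaacaccbca'
  #2 SA[2]=20  'aacaccbca'
  #3 SA[3]=18  'abaacaccbca'
  #4 SA[4]=2  'ababccaccbbbbacaabaacaccbca'
  #5 SA[5]=4  'abccaccbbbbacaabaacaccbca'
  #6 SA[6]=15  'acaabaacaccbca'
  #7 SA[7]=0  'acababccaccbbbbacaabaacaccbca'
  #8 SA[8]=21  'acaccbca'
  #9 SA[9]=8  'accbbbbacaabaacaccbca'
  #10 SA[10]=23  'accbca'
  #11 SA[11]=19  'baacaccbca'
  #12 SA[12]=3  'babccaccbbbbacaabaacaccbca'
  #13 SA[13]=14  'bacaabaacaccbca'
  #14 SA[14]=13  'bbacaabaacaccbca'
  #15 SA[15]=12  'bbbacaabaacaccbca'
  #16 SA[16]=11  'bbbbacaabaacaccbca'
  #17 SA[17]=26  'bca'
  #18 SA[18]=5  'bccaccbbbbacaabaacaccbca'
  #19 SA[19]=27  'ca'
  #20 SA[20]=16  'caabaacaccbca'
  #21 SA[21]=1  'cababccaccbbbbacaabaacaccbca'
  #22 SA[22]=7  'caccbbbbacaabaacaccbca'
  #23 SA[23]=22  'caccbca'
  #24 SA[24]=10  'cbbbbacaabaacaccbca'
  #25 SA[25]=25  'cbca'
  #26 SA[26]=6  'ccaccbbbbacaabaacaccbca'
  #27 SA[27]=9  'ccbbbbacaabaacaccbca'
  #28 SA[28]=24  'ccbca'

SA = [28, 17, 20, 18, 2, 4, 15, 0, 21, 8, 23, 19, 3, 14, 13, 12, 11, 26, 5, 27, 16, 1, 7, 22, 10, 25, 6, 9, 24]
rank  pair      lcp
   1  s[28:],s[17:]  1  'a'
   2  s[17:],s[20:]  2  'aa'
   3  s[20:],s[18:]  1  'a'
   4  s[18:],s[2:]  3  'aba'
   5  s[2:],s[4:]  2  'ab'
   6  s[4:],s[15:]  1  'a'
   7  s[15:],s[0:]  3  'aca'
   8  s[0:],s[21:]  3  'aca'
   9  s[21:],s[8:]  2  'ac'
  10  s[8:],s[23:]  4  'accb'
  11  s[23:],s[19:]  0  ''
  12  s[19:],s[3:]  2  'ba'
  13  s[3:],s[14:]  2  'ba'
  14  s[14:],s[13:]  1  'b'
  15  s[13:],s[12:]  2  'bb'
  16  s[12:],s[11:]  3  'bbb'
  17  s[11:],s[26:]  1  'b'
  18  s[26:],s[5:]  2  'bc'
  19  s[5:],s[27:]  0  ''
  20  s[27:],s[16:]  2  'ca'
  21  s[16:],s[1:]  2  'ca'
  22  s[1:],s[7:]  2  'ca'
  23  s[7:],s[22:]  5  'caccb'
  24  s[22:],s[10:]  1  'c'
  25  s[10:],s[25:]  2  'cb'
  26  s[25:],s[6:]  1  'c'
  27  s[6:],s[9:]  2  'cc'
  28  s[9:],s[24:]  3  'ccb'

[0, 1, 2, 1, 3, 2, 1, 3, 3, 2, 4, 0, 2, 2, 1, 2, 3, 1, 2, 0, 2, 2, 2, 5, 1, 2, 1, 2, 3]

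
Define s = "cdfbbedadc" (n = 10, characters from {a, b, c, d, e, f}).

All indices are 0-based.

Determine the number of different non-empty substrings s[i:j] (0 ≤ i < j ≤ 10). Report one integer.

51

rank | idx | suffix
   0 |   7 | adc
   1 |   3 | bbedadc
   2 |   4 | bedadc
   3 |   9 | c
   4 |   0 | cdfbbedadc
   5 |   6 | dadc
   6 |   8 | dc
   7 |   1 | dfbbedadc
   8 |   5 | edadc
   9 |   2 | fbbedadc

SA = [7, 3, 4, 9, 0, 6, 8, 1, 5, 2]
rank  pair      lcp
   1  s[7:],s[3:]  0  ''
   2  s[3:],s[4:]  1  'b'
   3  s[4:],s[9:]  0  ''
   4  s[9:],s[0:]  1  'c'
   5  s[0:],s[6:]  0  ''
   6  s[6:],s[8:]  1  'd'
   7  s[8:],s[1:]  1  'd'
   8  s[1:],s[5:]  0  ''
   9  s[5:],s[2:]  0  ''

n(n+1)/2 = 10·11/2 = 55
Σ LCP = 0 + 0 + 1 + 0 + 1 + 0 + 1 + 1 + 0 + 0 = 4
distinct = 55 − 4 = 51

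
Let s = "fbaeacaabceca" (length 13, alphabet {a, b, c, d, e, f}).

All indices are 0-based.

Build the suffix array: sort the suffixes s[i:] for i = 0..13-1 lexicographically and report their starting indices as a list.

[12, 6, 7, 4, 2, 1, 8, 11, 5, 9, 3, 10, 0]

sorted suffixes:
  #0 SA[0]=12  'a'
  #1 SA[1]=6  'aabceca'
  #2 SA[2]=7  'abceca'
  #3 SA[3]=4  'acaabceca'
  #4 SA[4]=2  'aeacaabceca'
  #5 SA[5]=1  'baeacaabceca'
  #6 SA[6]=8  'bceca'
  #7 SA[7]=11  'ca'
  #8 SA[8]=5  'caabceca'
  #9 SA[9]=9  'ceca'
  #10 SA[10]=3  'eacaabceca'
  #11 SA[11]=10  'eca'
  #12 SA[12]=0  'fbaeacaabceca'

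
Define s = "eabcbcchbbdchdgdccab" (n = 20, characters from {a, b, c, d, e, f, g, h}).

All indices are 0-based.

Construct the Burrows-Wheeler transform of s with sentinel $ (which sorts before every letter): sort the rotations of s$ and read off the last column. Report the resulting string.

rank  rotation               last
    0  $eabcbcchbbdchdgdccab  b
    1  ab$eabcbcchbbdchdgdcc  c
    2  abcbcchbbdchdgdccab$e  e
    3  b$eabcbcchbbdchdgdcca  a
    4  bbdchdgdccab$eabcbcch  h
    5  bcbcchbbdchdgdccab$ea  a
    6  bcchbbdchdgdccab$eabc  c
    7  bdchdgdccab$eabcbcchb  b
    8  cab$eabcbcchbbdchdgdc  c
    9  cbcchbbdchdgdccab$eab  b
   10  ccab$eabcbcchbbdchdgd  d
   11  cchbbdchdgdccab$eabcb  b
   12  chbbdchdgdccab$eabcbc  c
   13  chdgdccab$eabcbcchbbd  d
   14  dccab$eabcbcchbbdchdg  g
   15  dchdgdccab$eabcbcchbb  b
   16  dgdccab$eabcbcchbbdch  h
   17  eabcbcchbbdchdgdccab$  $
   18  gdccab$eabcbcchbbdchd  d
   19  hbbdchdgdccab$eabcbcc  c
   20  hdgdccab$eabcbcchbbdc  c

bceahacbcbdbcdgbh$dcc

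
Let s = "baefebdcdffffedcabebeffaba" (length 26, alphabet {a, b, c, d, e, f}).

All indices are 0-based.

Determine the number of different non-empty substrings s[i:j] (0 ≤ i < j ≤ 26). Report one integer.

rank | idx | suffix
   0 |  25 | a
   1 |  23 | aba
   2 |  16 | abebeffaba
   3 |   1 | aefebdcdffffedcabebeffaba
   4 |  24 | ba
   5 |   0 | baefebdcdffffedcabebeffaba
   6 |   5 | bdcdffffedcabebeffaba
   7 |  17 | bebeffaba
   8 |  19 | beffaba
   9 |  15 | cabebeffaba
  10 |   7 | cdffffedcabebeffaba
  11 |  14 | dcabebeffaba
  12 |   6 | dcdffffedcabebeffaba
  13 |   8 | dffffedcabebeffaba
  14 |   4 | ebdcdffffedcabebeffaba
  15 |  18 | ebeffaba
  16 |  13 | edcabebeffaba
  17 |   2 | efebdcdffffedcabebeffaba
  18 |  20 | effaba
  19 |  22 | faba
  20 |   3 | febdcdffffedcabebeffaba
  21 |  12 | fedcabebeffaba
  22 |  21 | ffaba
  23 |  11 | ffedcabebeffaba
  24 |  10 | fffedcabebeffaba
  25 |   9 | ffffedcabebeffaba

SA = [25, 23, 16, 1, 24, 0, 5, 17, 19, 15, 7, 14, 6, 8, 4, 18, 13, 2, 20, 22, 3, 12, 21, 11, 10, 9]
rank  pair      lcp
   1  s[25:],s[23:]  1  'a'
   2  s[23:],s[16:]  2  'ab'
   3  s[16:],s[1:]  1  'a'
   4  s[1:],s[24:]  0  ''
   5  s[24:],s[0:]  2  'ba'
   6  s[0:],s[5:]  1  'b'
   7  s[5:],s[17:]  1  'b'
   8  s[17:],s[19:]  2  'be'
   9  s[19:],s[15:]  0  ''
  10  s[15:],s[7:]  1  'c'
  11  s[7:],s[14:]  0  ''
  12  s[14:],s[6:]  2  'dc'
  13  s[6:],s[8:]  1  'd'
  14  s[8:],s[4:]  0  ''
  15  s[4:],s[18:]  2  'eb'
  16  s[18:],s[13:]  1  'e'
  17  s[13:],s[2:]  1  'e'
  18  s[2:],s[20:]  2  'ef'
  19  s[20:],s[22:]  0  ''
  20  s[22:],s[3:]  1  'f'
  21  s[3:],s[12:]  2  'fe'
  22  s[12:],s[21:]  1  'f'
  23  s[21:],s[11:]  2  'ff'
  24  s[11:],s[10:]  2  'ff'
  25  s[10:],s[9:]  3  'fff'

n(n+1)/2 = 26·27/2 = 351
Σ LCP = 0 + 1 + 2 + 1 + 0 + 2 + 1 + 1 + 2 + 0 + 1 + 0 + 2 + 1 + 0 + 2 + 1 + 1 + 2 + 0 + 1 + 2 + 1 + 2 + 2 + 3 = 31
distinct = 351 − 31 = 320

320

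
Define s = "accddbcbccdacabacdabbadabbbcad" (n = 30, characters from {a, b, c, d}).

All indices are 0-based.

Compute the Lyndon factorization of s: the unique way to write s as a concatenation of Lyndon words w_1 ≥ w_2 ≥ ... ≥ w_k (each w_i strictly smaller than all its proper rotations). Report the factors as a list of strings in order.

emit factor 1: 'accddbcbccd' (i=0, period=11)
emit factor 2: 'ac' (i=11, period=2)
emit factor 3: 'abacdabbadabbbcad' (i=13, period=17)

["accddbcbccd", "ac", "abacdabbadabbbcad"]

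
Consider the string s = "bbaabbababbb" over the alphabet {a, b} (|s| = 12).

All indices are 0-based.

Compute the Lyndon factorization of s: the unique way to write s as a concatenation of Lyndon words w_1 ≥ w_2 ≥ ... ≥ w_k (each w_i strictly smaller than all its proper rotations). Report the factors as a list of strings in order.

emit factor 1: 'b' (i=0, period=1)
emit factor 2: 'b' (i=1, period=1)
emit factor 3: 'aabbababbb' (i=2, period=10)

["b", "b", "aabbababbb"]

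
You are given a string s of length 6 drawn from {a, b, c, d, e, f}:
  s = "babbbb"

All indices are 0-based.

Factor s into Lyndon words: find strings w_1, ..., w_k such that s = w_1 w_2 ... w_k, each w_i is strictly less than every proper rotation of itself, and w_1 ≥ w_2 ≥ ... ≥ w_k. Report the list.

emit factor 1: 'b' (i=0, period=1)
emit factor 2: 'abbbb' (i=1, period=5)

["b", "abbbb"]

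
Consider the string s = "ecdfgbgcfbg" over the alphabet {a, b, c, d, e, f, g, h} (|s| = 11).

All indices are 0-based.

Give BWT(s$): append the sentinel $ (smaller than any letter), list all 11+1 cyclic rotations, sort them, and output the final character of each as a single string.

rank  rotation      last
    0  $ecdfgbgcfbg  g
    1  bg$ecdfgbgcf  f
    2  bgcfbg$ecdfg  g
    3  cdfgbgcfbg$e  e
    4  cfbg$ecdfgbg  g
    5  dfgbgcfbg$ec  c
    6  ecdfgbgcfbg$  $
    7  fbg$ecdfgbgc  c
    8  fgbgcfbg$ecd  d
    9  g$ecdfgbgcfb  b
   10  gbgcfbg$ecdf  f
   11  gcfbg$ecdfgb  b

gfgegc$cdbfb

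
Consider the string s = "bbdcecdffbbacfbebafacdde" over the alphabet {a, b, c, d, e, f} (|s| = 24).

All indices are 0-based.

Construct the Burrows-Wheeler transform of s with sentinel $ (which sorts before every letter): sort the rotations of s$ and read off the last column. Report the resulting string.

rank  rotation                   last
    0  $bbdcecdffbbacfbebafacdde  e
    1  acdde$bbdcecdffbbacfbebaf  f
    2  acfbebafacdde$bbdcecdffbb  b
    3  afacdde$bbdcecdffbbacfbeb  b
    4  bacfbebafacdde$bbdcecdffb  b
    5  bafacdde$bbdcecdffbbacfbe  e
    6  bbacfbebafacdde$bbdcecdff  f
    7  bbdcecdffbbacfbebafacdde$  $
    8  bdcecdffbbacfbebafacdde$b  b
    9  bebafacdde$bbdcecdffbbacf  f
   10  cdde$bbdcecdffbbacfbebafa  a
   11  cdffbbacfbebafacdde$bbdce  e
   12  cecdffbbacfbebafacdde$bbd  d
   13  cfbebafacdde$bbdcecdffbba  a
   14  dcecdffbbacfbebafacdde$bb  b
   15  dde$bbdcecdffbbacfbebafac  c
   16  de$bbdcecdffbbacfbebafacd  d
   17  dffbbacfbebafacdde$bbdcec  c
   18  e$bbdcecdffbbacfbebafacdd  d
   19  ebafacdde$bbdcecdffbbacfb  b
   20  ecdffbbacfbebafacdde$bbdc  c
   21  facdde$bbdcecdffbbacfbeba  a
   22  fbbacfbebafacdde$bbdcecdf  f
   23  fbebafacdde$bbdcecdffbbac  c
   24  ffbbacfbebafacdde$bbdcecd  d

efbbbef$bfaedabcdcdbcafcd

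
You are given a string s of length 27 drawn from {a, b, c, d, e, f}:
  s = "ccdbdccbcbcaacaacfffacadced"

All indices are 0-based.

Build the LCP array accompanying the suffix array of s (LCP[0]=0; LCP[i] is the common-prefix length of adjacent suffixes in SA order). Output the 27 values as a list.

[0, 3, 1, 3, 2, 1, 0, 2, 1, 0, 4, 2, 1, 3, 1, 2, 1, 1, 1, 0, 1, 1, 2, 0, 0, 1, 2]

rank | idx | suffix
   0 |  11 | aacaacfffacadced
   1 |  14 | aacfffacadced
   2 |  12 | acaacfffacadced
   3 |  20 | acadced
   4 |  15 | acfffacadced
   5 |  22 | adced
   6 |   9 | bcaacaacfffacadced
   7 |   7 | bcbcaacaacfffacadced
   8 |   3 | bdccbcbcaacaacfffacadced
   9 |  10 | caacaacfffacadced
  10 |  13 | caacfffacadced
  11 |  21 | cadced
  12 |   8 | cbcaacaacfffacadced
  13 |   6 | cbcbcaacaacfffacadced
  14 |   5 | ccbcbcaacaacfffacadced
  15 |   0 | ccdbdccbcbcaacaacfffacadced
  16 |   1 | cdbdccbcbcaacaacfffacadced
  17 |  24 | ced
  18 |  16 | cfffacadced
  19 |  26 | d
  20 |   2 | dbdccbcbcaacaacfffacadced
  21 |   4 | dccbcbcaacaacfffacadced
  22 |  23 | dced
  23 |  25 | ed
  24 |  19 | facadced
  25 |  18 | ffacadced
  26 |  17 | fffacadced

SA = [11, 14, 12, 20, 15, 22, 9, 7, 3, 10, 13, 21, 8, 6, 5, 0, 1, 24, 16, 26, 2, 4, 23, 25, 19, 18, 17]
[i] adj suffixes → lcp
  [1] 11/14 → 3 ('aac')
  [2] 14/12 → 1 ('a')
  [3] 12/20 → 3 ('aca')
  [4] 20/15 → 2 ('ac')
  [5] 15/22 → 1 ('a')
  [6] 22/9 → 0 ('')
  [7] 9/7 → 2 ('bc')
  [8] 7/3 → 1 ('b')
  [9] 3/10 → 0 ('')
  [10] 10/13 → 4 ('caac')
  [11] 13/21 → 2 ('ca')
  [12] 21/8 → 1 ('c')
  [13] 8/6 → 3 ('cbc')
  [14] 6/5 → 1 ('c')
  [15] 5/0 → 2 ('cc')
  [16] 0/1 → 1 ('c')
  [17] 1/24 → 1 ('c')
  [18] 24/16 → 1 ('c')
  [19] 16/26 → 0 ('')
  [20] 26/2 → 1 ('d')
  [21] 2/4 → 1 ('d')
  [22] 4/23 → 2 ('dc')
  [23] 23/25 → 0 ('')
  [24] 25/19 → 0 ('')
  [25] 19/18 → 1 ('f')
  [26] 18/17 → 2 ('ff')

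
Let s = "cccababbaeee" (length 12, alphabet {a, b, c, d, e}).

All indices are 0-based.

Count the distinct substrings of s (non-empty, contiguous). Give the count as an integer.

66

rank→(start, suffix):
  0 → (3, 'ababbaeee')
  1 → (5, 'abbaeee')
  2 → (8, 'aeee')
  3 → (4, 'babbaeee')
  4 → (7, 'baeee')
  5 → (6, 'bbaeee')
  6 → (2, 'cababbaeee')
  7 → (1, 'ccababbaeee')
  8 → (0, 'cccababbaeee')
  9 → (11, 'e')
  10 → (10, 'ee')
  11 → (9, 'eee')

SA = [3, 5, 8, 4, 7, 6, 2, 1, 0, 11, 10, 9]
rank  pair      lcp
   1  s[3:],s[5:]  2  'ab'
   2  s[5:],s[8:]  1  'a'
   3  s[8:],s[4:]  0  ''
   4  s[4:],s[7:]  2  'ba'
   5  s[7:],s[6:]  1  'b'
   6  s[6:],s[2:]  0  ''
   7  s[2:],s[1:]  1  'c'
   8  s[1:],s[0:]  2  'cc'
   9  s[0:],s[11:]  0  ''
  10  s[11:],s[10:]  1  'e'
  11  s[10:],s[9:]  2  'ee'

n(n+1)/2 = 12·13/2 = 78
Σ LCP = 0 + 2 + 1 + 0 + 2 + 1 + 0 + 1 + 2 + 0 + 1 + 2 = 12
distinct = 78 − 12 = 66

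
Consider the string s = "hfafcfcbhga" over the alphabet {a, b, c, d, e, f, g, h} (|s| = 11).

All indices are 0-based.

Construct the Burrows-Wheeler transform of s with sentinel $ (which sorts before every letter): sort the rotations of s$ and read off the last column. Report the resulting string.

agfcffhcah$b

rank  rotation      last
    0  $hfafcfcbhga  a
    1  a$hfafcfcbhg  g
    2  afcfcbhga$hf  f
    3  bhga$hfafcfc  c
    4  cbhga$hfafcf  f
    5  cfcbhga$hfaf  f
    6  fafcfcbhga$h  h
    7  fcbhga$hfafc  c
    8  fcfcbhga$hfa  a
    9  ga$hfafcfcbh  h
   10  hfafcfcbhga$  $
   11  hga$hfafcfcb  b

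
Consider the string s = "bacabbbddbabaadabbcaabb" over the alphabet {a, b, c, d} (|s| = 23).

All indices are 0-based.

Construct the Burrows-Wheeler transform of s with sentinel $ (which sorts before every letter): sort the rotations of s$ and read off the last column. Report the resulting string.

rank  rotation                  last
    0  $bacabbbddbabaadabbcaabb  b
    1  aabb$bacabbbddbabaadabbc  c
    2  aadabbcaabb$bacabbbddbab  b
    3  abaadabbcaabb$bacabbbddb  b
    4  abb$bacabbbddbabaadabbca  a
    5  abbbddbabaadabbcaabb$bac  c
    6  abbcaabb$bacabbbddbabaad  d
    7  acabbbddbabaadabbcaabb$b  b
    8  adabbcaabb$bacabbbddbaba  a
    9  b$bacabbbddbabaadabbcaab  b
   10  baadabbcaabb$bacabbbddba  a
   11  babaadabbcaabb$bacabbbdd  d
   12  bacabbbddbabaadabbcaabb$  $
   13  bb$bacabbbddbabaadabbcaa  a
   14  bbbddbabaadabbcaabb$baca  a
   15  bbcaabb$bacabbbddbabaada  a
   16  bbddbabaadabbcaabb$bacab  b
   17  bcaabb$bacabbbddbabaadab  b
   18  bddbabaadabbcaabb$bacabb  b
   19  caabb$bacabbbddbabaadabb  b
   20  cabbbddbabaadabbcaabb$ba  a
   21  dabbcaabb$bacabbbddbabaa  a
   22  dbabaadabbcaabb$bacabbbd  d
   23  ddbabaadabbcaabb$bacabbb  b

bcbbacdbabad$aaabbbbaadb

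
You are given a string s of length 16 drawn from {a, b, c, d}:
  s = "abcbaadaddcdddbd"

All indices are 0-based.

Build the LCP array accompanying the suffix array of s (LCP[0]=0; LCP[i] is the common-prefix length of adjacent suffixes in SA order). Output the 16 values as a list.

[0, 1, 1, 2, 0, 1, 1, 0, 1, 0, 1, 1, 1, 1, 2, 2]

rank | idx | suffix
   0 |   4 | aadaddcdddbd
   1 |   0 | abcbaadaddcdddbd
   2 |   5 | adaddcdddbd
   3 |   7 | addcdddbd
   4 |   3 | baadaddcdddbd
   5 |   1 | bcbaadaddcdddbd
   6 |  14 | bd
   7 |   2 | cbaadaddcdddbd
   8 |  10 | cdddbd
   9 |  15 | d
  10 |   6 | daddcdddbd
  11 |  13 | dbd
  12 |   9 | dcdddbd
  13 |  12 | ddbd
  14 |   8 | ddcdddbd
  15 |  11 | dddbd

SA = [4, 0, 5, 7, 3, 1, 14, 2, 10, 15, 6, 13, 9, 12, 8, 11]
rank  pair      lcp
   1  s[4:],s[0:]  1  'a'
   2  s[0:],s[5:]  1  'a'
   3  s[5:],s[7:]  2  'ad'
   4  s[7:],s[3:]  0  ''
   5  s[3:],s[1:]  1  'b'
   6  s[1:],s[14:]  1  'b'
   7  s[14:],s[2:]  0  ''
   8  s[2:],s[10:]  1  'c'
   9  s[10:],s[15:]  0  ''
  10  s[15:],s[6:]  1  'd'
  11  s[6:],s[13:]  1  'd'
  12  s[13:],s[9:]  1  'd'
  13  s[9:],s[12:]  1  'd'
  14  s[12:],s[8:]  2  'dd'
  15  s[8:],s[11:]  2  'dd'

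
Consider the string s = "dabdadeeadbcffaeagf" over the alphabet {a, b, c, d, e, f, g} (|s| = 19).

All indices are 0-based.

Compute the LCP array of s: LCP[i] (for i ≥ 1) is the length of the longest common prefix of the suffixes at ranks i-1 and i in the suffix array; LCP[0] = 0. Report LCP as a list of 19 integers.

rank→(start, suffix):
  0 → (1, 'abdadeeadbcffaeagf')
  1 → (8, 'adbcffaeagf')
  2 → (4, 'adeeadbcffaeagf')
  3 → (14, 'aeagf')
  4 → (16, 'agf')
  5 → (10, 'bcffaeagf')
  6 → (2, 'bdadeeadbcffaeagf')
  7 → (11, 'cffaeagf')
  8 → (0, 'dabdadeeadbcffaeagf')
  9 → (3, 'dadeeadbcffaeagf')
  10 → (9, 'dbcffaeagf')
  11 → (5, 'deeadbcffaeagf')
  12 → (7, 'eadbcffaeagf')
  13 → (15, 'eagf')
  14 → (6, 'eeadbcffaeagf')
  15 → (18, 'f')
  16 → (13, 'faeagf')
  17 → (12, 'ffaeagf')
  18 → (17, 'gf')

SA = [1, 8, 4, 14, 16, 10, 2, 11, 0, 3, 9, 5, 7, 15, 6, 18, 13, 12, 17]
[i] adj suffixes → lcp
  [1] 1/8 → 1 ('a')
  [2] 8/4 → 2 ('ad')
  [3] 4/14 → 1 ('a')
  [4] 14/16 → 1 ('a')
  [5] 16/10 → 0 ('')
  [6] 10/2 → 1 ('b')
  [7] 2/11 → 0 ('')
  [8] 11/0 → 0 ('')
  [9] 0/3 → 2 ('da')
  [10] 3/9 → 1 ('d')
  [11] 9/5 → 1 ('d')
  [12] 5/7 → 0 ('')
  [13] 7/15 → 2 ('ea')
  [14] 15/6 → 1 ('e')
  [15] 6/18 → 0 ('')
  [16] 18/13 → 1 ('f')
  [17] 13/12 → 1 ('f')
  [18] 12/17 → 0 ('')

[0, 1, 2, 1, 1, 0, 1, 0, 0, 2, 1, 1, 0, 2, 1, 0, 1, 1, 0]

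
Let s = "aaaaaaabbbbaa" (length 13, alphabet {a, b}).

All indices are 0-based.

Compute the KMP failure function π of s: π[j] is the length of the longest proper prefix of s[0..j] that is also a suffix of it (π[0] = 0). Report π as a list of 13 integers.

π[0] = 0
j=1 s[j]='a': π[1]=1 (border 'a')
j=2 s[j]='a': π[2]=2 (border 'aa')
j=3 s[j]='a': π[3]=3 (border 'aaa')
j=4 s[j]='a': π[4]=4 (border 'aaaa')
j=5 s[j]='a': π[5]=5 (border 'aaaaa')
j=6 s[j]='a': π[6]=6 (border 'aaaaaa')
j=7 s[j]='b': k: 6→5→4→3→2→1→0; π[7]=0 (border '')
j=8 s[j]='b': π[8]=0 (border '')
j=9 s[j]='b': π[9]=0 (border '')
j=10 s[j]='b': π[10]=0 (border '')
j=11 s[j]='a': π[11]=1 (border 'a')
j=12 s[j]='a': π[12]=2 (border 'aa')

[0, 1, 2, 3, 4, 5, 6, 0, 0, 0, 0, 1, 2]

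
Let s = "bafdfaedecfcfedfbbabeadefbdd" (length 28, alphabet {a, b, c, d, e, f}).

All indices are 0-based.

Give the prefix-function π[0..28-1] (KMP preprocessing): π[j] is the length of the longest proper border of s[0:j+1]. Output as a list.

π[0] = 0
j=1 s[j]='a': π[1]=0 (border '')
j=2 s[j]='f': π[2]=0 (border '')
j=3 s[j]='d': π[3]=0 (border '')
j=4 s[j]='f': π[4]=0 (border '')
j=5 s[j]='a': π[5]=0 (border '')
j=6 s[j]='e': π[6]=0 (border '')
j=7 s[j]='d': π[7]=0 (border '')
j=8 s[j]='e': π[8]=0 (border '')
j=9 s[j]='c': π[9]=0 (border '')
j=10 s[j]='f': π[10]=0 (border '')
j=11 s[j]='c': π[11]=0 (border '')
j=12 s[j]='f': π[12]=0 (border '')
j=13 s[j]='e': π[13]=0 (border '')
j=14 s[j]='d': π[14]=0 (border '')
j=15 s[j]='f': π[15]=0 (border '')
j=16 s[j]='b': π[16]=1 (border 'b')
j=17 s[j]='b': k: 1→0; π[17]=1 (border 'b')
j=18 s[j]='a': π[18]=2 (border 'ba')
j=19 s[j]='b': k: 2→0; π[19]=1 (border 'b')
j=20 s[j]='e': k: 1→0; π[20]=0 (border '')
j=21 s[j]='a': π[21]=0 (border '')
j=22 s[j]='d': π[22]=0 (border '')
j=23 s[j]='e': π[23]=0 (border '')
j=24 s[j]='f': π[24]=0 (border '')
j=25 s[j]='b': π[25]=1 (border 'b')
j=26 s[j]='d': k: 1→0; π[26]=0 (border '')
j=27 s[j]='d': π[27]=0 (border '')

[0, 0, 0, 0, 0, 0, 0, 0, 0, 0, 0, 0, 0, 0, 0, 0, 1, 1, 2, 1, 0, 0, 0, 0, 0, 1, 0, 0]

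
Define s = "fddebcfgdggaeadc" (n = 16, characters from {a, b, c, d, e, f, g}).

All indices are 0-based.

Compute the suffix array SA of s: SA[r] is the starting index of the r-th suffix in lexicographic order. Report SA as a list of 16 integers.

[13, 11, 4, 15, 5, 14, 1, 2, 8, 12, 3, 0, 6, 10, 7, 9]

sorted suffixes:
  #0 SA[0]=13  'adc'
  #1 SA[1]=11  'aeadc'
  #2 SA[2]=4  'bcfgdggaeadc'
  #3 SA[3]=15  'c'
  #4 SA[4]=5  'cfgdggaeadc'
  #5 SA[5]=14  'dc'
  #6 SA[6]=1  'ddebcfgdggaeadc'
  #7 SA[7]=2  'debcfgdggaeadc'
  #8 SA[8]=8  'dggaeadc'
  #9 SA[9]=12  'eadc'
  #10 SA[10]=3  'ebcfgdggaeadc'
  #11 SA[11]=0  'fddebcfgdggaeadc'
  #12 SA[12]=6  'fgdggaeadc'
  #13 SA[13]=10  'gaeadc'
  #14 SA[14]=7  'gdggaeadc'
  #15 SA[15]=9  'ggaeadc'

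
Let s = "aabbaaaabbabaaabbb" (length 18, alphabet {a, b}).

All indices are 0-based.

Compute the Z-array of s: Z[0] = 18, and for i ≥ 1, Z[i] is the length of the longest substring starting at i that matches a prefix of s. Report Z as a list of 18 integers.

Z[0]=18
i=1: outside box; Z[1]=1 extend→box=[1,2)
i=2: outside box; Z[2]=0
i=3: outside box; Z[3]=0
i=4: outside box; Z[4]=2 extend→box=[4,6)
i=5: min(r-i=1, Z[1]=1)=1; Z[5]=2 extend→box=[5,7)
i=6: min(r-i=1, Z[1]=1)=1; Z[6]=5 extend→box=[6,11)
i=7: min(r-i=4, Z[1]=1)=1; Z[7]=1
i=8: min(r-i=3, Z[2]=0)=0; Z[8]=0
i=9: min(r-i=2, Z[3]=0)=0; Z[9]=0
i=10: min(r-i=1, Z[4]=2)=1; Z[10]=1
i=11: outside box; Z[11]=0
i=12: outside box; Z[12]=2 extend→box=[12,14)
i=13: min(r-i=1, Z[1]=1)=1; Z[13]=4 extend→box=[13,17)
i=14: min(r-i=3, Z[1]=1)=1; Z[14]=1
i=15: min(r-i=2, Z[2]=0)=0; Z[15]=0
i=16: min(r-i=1, Z[3]=0)=0; Z[16]=0
i=17: outside box; Z[17]=0

[18, 1, 0, 0, 2, 2, 5, 1, 0, 0, 1, 0, 2, 4, 1, 0, 0, 0]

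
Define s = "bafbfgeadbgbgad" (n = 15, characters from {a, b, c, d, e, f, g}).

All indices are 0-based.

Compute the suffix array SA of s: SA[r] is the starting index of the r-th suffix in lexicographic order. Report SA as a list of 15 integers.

[13, 7, 1, 0, 3, 11, 9, 14, 8, 6, 2, 4, 12, 10, 5]

rank | idx | suffix
   0 |  13 | ad
   1 |   7 | adbgbgad
   2 |   1 | afbfgeadbgbgad
   3 |   0 | bafbfgeadbgbgad
   4 |   3 | bfgeadbgbgad
   5 |  11 | bgad
   6 |   9 | bgbgad
   7 |  14 | d
   8 |   8 | dbgbgad
   9 |   6 | eadbgbgad
  10 |   2 | fbfgeadbgbgad
  11 |   4 | fgeadbgbgad
  12 |  12 | gad
  13 |  10 | gbgad
  14 |   5 | geadbgbgad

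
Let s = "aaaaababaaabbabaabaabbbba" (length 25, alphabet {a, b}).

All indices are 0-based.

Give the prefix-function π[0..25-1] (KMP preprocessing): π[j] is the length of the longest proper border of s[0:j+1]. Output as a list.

π[0] = 0
j=1 s[j]='a': π[1]=1 (border 'a')
j=2 s[j]='a': π[2]=2 (border 'aa')
j=3 s[j]='a': π[3]=3 (border 'aaa')
j=4 s[j]='a': π[4]=4 (border 'aaaa')
j=5 s[j]='b': k: 4→3→2→1→0; π[5]=0 (border '')
j=6 s[j]='a': π[6]=1 (border 'a')
j=7 s[j]='b': k: 1→0; π[7]=0 (border '')
j=8 s[j]='a': π[8]=1 (border 'a')
j=9 s[j]='a': π[9]=2 (border 'aa')
j=10 s[j]='a': π[10]=3 (border 'aaa')
j=11 s[j]='b': k: 3→2→1→0; π[11]=0 (border '')
j=12 s[j]='b': π[12]=0 (border '')
j=13 s[j]='a': π[13]=1 (border 'a')
j=14 s[j]='b': k: 1→0; π[14]=0 (border '')
j=15 s[j]='a': π[15]=1 (border 'a')
j=16 s[j]='a': π[16]=2 (border 'aa')
j=17 s[j]='b': k: 2→1→0; π[17]=0 (border '')
j=18 s[j]='a': π[18]=1 (border 'a')
j=19 s[j]='a': π[19]=2 (border 'aa')
j=20 s[j]='b': k: 2→1→0; π[20]=0 (border '')
j=21 s[j]='b': π[21]=0 (border '')
j=22 s[j]='b': π[22]=0 (border '')
j=23 s[j]='b': π[23]=0 (border '')
j=24 s[j]='a': π[24]=1 (border 'a')

[0, 1, 2, 3, 4, 0, 1, 0, 1, 2, 3, 0, 0, 1, 0, 1, 2, 0, 1, 2, 0, 0, 0, 0, 1]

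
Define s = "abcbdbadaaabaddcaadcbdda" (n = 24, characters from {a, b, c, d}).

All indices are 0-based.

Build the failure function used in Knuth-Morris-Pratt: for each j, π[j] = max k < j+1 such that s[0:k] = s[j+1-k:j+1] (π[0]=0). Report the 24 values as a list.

[0, 0, 0, 0, 0, 0, 1, 0, 1, 1, 1, 2, 1, 0, 0, 0, 1, 1, 0, 0, 0, 0, 0, 1]

π[0] = 0
j=1 s[j]='b': π[1]=0 (border '')
j=2 s[j]='c': π[2]=0 (border '')
j=3 s[j]='b': π[3]=0 (border '')
j=4 s[j]='d': π[4]=0 (border '')
j=5 s[j]='b': π[5]=0 (border '')
j=6 s[j]='a': π[6]=1 (border 'a')
j=7 s[j]='d': k: 1→0; π[7]=0 (border '')
j=8 s[j]='a': π[8]=1 (border 'a')
j=9 s[j]='a': k: 1→0; π[9]=1 (border 'a')
j=10 s[j]='a': k: 1→0; π[10]=1 (border 'a')
j=11 s[j]='b': π[11]=2 (border 'ab')
j=12 s[j]='a': k: 2→0; π[12]=1 (border 'a')
j=13 s[j]='d': k: 1→0; π[13]=0 (border '')
j=14 s[j]='d': π[14]=0 (border '')
j=15 s[j]='c': π[15]=0 (border '')
j=16 s[j]='a': π[16]=1 (border 'a')
j=17 s[j]='a': k: 1→0; π[17]=1 (border 'a')
j=18 s[j]='d': k: 1→0; π[18]=0 (border '')
j=19 s[j]='c': π[19]=0 (border '')
j=20 s[j]='b': π[20]=0 (border '')
j=21 s[j]='d': π[21]=0 (border '')
j=22 s[j]='d': π[22]=0 (border '')
j=23 s[j]='a': π[23]=1 (border 'a')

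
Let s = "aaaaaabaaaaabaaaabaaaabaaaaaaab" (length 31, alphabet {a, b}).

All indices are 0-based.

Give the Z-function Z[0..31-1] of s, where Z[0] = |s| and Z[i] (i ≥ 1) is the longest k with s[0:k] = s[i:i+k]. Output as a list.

Z[0]=31
i=1: i≥r, start 0; Z[1]=5 extend→box=[1,6)
i=2: min(r-i=4, Z[1]=5)=4; Z[2]=4
i=3: min(r-i=3, Z[2]=4)=3; Z[3]=3
i=4: min(r-i=2, Z[3]=3)=2; Z[4]=2
i=5: min(r-i=1, Z[4]=2)=1; Z[5]=1
i=6: i≥r, start 0; Z[6]=0
i=7: i≥r, start 0; Z[7]=5 extend→box=[7,12)
i=8: min(r-i=4, Z[1]=5)=4; Z[8]=4
i=9: min(r-i=3, Z[2]=4)=3; Z[9]=3
i=10: min(r-i=2, Z[3]=3)=2; Z[10]=2
i=11: min(r-i=1, Z[4]=2)=1; Z[11]=1
i=12: i≥r, start 0; Z[12]=0
i=13: i≥r, start 0; Z[13]=4 extend→box=[13,17)
i=14: min(r-i=3, Z[1]=5)=3; Z[14]=3
i=15: min(r-i=2, Z[2]=4)=2; Z[15]=2
i=16: min(r-i=1, Z[3]=3)=1; Z[16]=1
i=17: i≥r, start 0; Z[17]=0
i=18: i≥r, start 0; Z[18]=4 extend→box=[18,22)
i=19: min(r-i=3, Z[1]=5)=3; Z[19]=3
i=20: min(r-i=2, Z[2]=4)=2; Z[20]=2
i=21: min(r-i=1, Z[3]=3)=1; Z[21]=1
i=22: i≥r, start 0; Z[22]=0
i=23: i≥r, start 0; Z[23]=6 extend→box=[23,29)
i=24: min(r-i=5, Z[1]=5)=5; Z[24]=7 extend→box=[24,31)
i=25: min(r-i=6, Z[1]=5)=5; Z[25]=5
i=26: min(r-i=5, Z[2]=4)=4; Z[26]=4
i=27: min(r-i=4, Z[3]=3)=3; Z[27]=3
i=28: min(r-i=3, Z[4]=2)=2; Z[28]=2
i=29: min(r-i=2, Z[5]=1)=1; Z[29]=1
i=30: min(r-i=1, Z[6]=0)=0; Z[30]=0

[31, 5, 4, 3, 2, 1, 0, 5, 4, 3, 2, 1, 0, 4, 3, 2, 1, 0, 4, 3, 2, 1, 0, 6, 7, 5, 4, 3, 2, 1, 0]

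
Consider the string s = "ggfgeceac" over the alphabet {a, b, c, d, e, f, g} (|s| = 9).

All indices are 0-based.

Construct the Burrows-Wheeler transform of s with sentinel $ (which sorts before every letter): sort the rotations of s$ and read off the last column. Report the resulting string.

rank  rotation    last
    0  $ggfgeceac  c
    1  ac$ggfgece  e
    2  c$ggfgecea  a
    3  ceac$ggfge  e
    4  eac$ggfgec  c
    5  eceac$ggfg  g
    6  fgeceac$gg  g
    7  geceac$ggf  f
    8  gfgeceac$g  g
    9  ggfgeceac$  $

ceaecggfg$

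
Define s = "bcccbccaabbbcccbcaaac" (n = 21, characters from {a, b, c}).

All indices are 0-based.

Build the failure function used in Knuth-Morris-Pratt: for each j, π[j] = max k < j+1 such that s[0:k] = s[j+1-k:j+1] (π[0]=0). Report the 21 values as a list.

π[0] = 0
j=1 s[j]='c': π[1]=0 (border '')
j=2 s[j]='c': π[2]=0 (border '')
j=3 s[j]='c': π[3]=0 (border '')
j=4 s[j]='b': π[4]=1 (border 'b')
j=5 s[j]='c': π[5]=2 (border 'bc')
j=6 s[j]='c': π[6]=3 (border 'bcc')
j=7 s[j]='a': k: 3→0; π[7]=0 (border '')
j=8 s[j]='a': π[8]=0 (border '')
j=9 s[j]='b': π[9]=1 (border 'b')
j=10 s[j]='b': k: 1→0; π[10]=1 (border 'b')
j=11 s[j]='b': k: 1→0; π[11]=1 (border 'b')
j=12 s[j]='c': π[12]=2 (border 'bc')
j=13 s[j]='c': π[13]=3 (border 'bcc')
j=14 s[j]='c': π[14]=4 (border 'bccc')
j=15 s[j]='b': π[15]=5 (border 'bcccb')
j=16 s[j]='c': π[16]=6 (border 'bcccbc')
j=17 s[j]='a': k: 6→2→0; π[17]=0 (border '')
j=18 s[j]='a': π[18]=0 (border '')
j=19 s[j]='a': π[19]=0 (border '')
j=20 s[j]='c': π[20]=0 (border '')

[0, 0, 0, 0, 1, 2, 3, 0, 0, 1, 1, 1, 2, 3, 4, 5, 6, 0, 0, 0, 0]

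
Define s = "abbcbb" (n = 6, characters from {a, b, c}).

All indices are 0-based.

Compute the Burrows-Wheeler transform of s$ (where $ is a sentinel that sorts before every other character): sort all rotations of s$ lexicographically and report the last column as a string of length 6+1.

b$bcabb

rank  rotation last
    0  $abbcbb  b
    1  abbcbb$  $
    2  b$abbcb  b
    3  bb$abbc  c
    4  bbcbb$a  a
    5  bcbb$ab  b
    6  cbb$abb  b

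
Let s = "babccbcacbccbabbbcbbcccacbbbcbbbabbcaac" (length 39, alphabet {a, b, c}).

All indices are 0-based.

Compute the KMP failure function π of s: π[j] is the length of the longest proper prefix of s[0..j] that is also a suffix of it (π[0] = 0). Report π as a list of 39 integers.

π[0] = 0
j=1 s[j]='a': π[1]=0 (border '')
j=2 s[j]='b': π[2]=1 (border 'b')
j=3 s[j]='c': k: 1→0; π[3]=0 (border '')
j=4 s[j]='c': π[4]=0 (border '')
j=5 s[j]='b': π[5]=1 (border 'b')
j=6 s[j]='c': k: 1→0; π[6]=0 (border '')
j=7 s[j]='a': π[7]=0 (border '')
j=8 s[j]='c': π[8]=0 (border '')
j=9 s[j]='b': π[9]=1 (border 'b')
j=10 s[j]='c': k: 1→0; π[10]=0 (border '')
j=11 s[j]='c': π[11]=0 (border '')
j=12 s[j]='b': π[12]=1 (border 'b')
j=13 s[j]='a': π[13]=2 (border 'ba')
j=14 s[j]='b': π[14]=3 (border 'bab')
j=15 s[j]='b': k: 3→1→0; π[15]=1 (border 'b')
j=16 s[j]='b': k: 1→0; π[16]=1 (border 'b')
j=17 s[j]='c': k: 1→0; π[17]=0 (border '')
j=18 s[j]='b': π[18]=1 (border 'b')
j=19 s[j]='b': k: 1→0; π[19]=1 (border 'b')
j=20 s[j]='c': k: 1→0; π[20]=0 (border '')
j=21 s[j]='c': π[21]=0 (border '')
j=22 s[j]='c': π[22]=0 (border '')
j=23 s[j]='a': π[23]=0 (border '')
j=24 s[j]='c': π[24]=0 (border '')
j=25 s[j]='b': π[25]=1 (border 'b')
j=26 s[j]='b': k: 1→0; π[26]=1 (border 'b')
j=27 s[j]='b': k: 1→0; π[27]=1 (border 'b')
j=28 s[j]='c': k: 1→0; π[28]=0 (border '')
j=29 s[j]='b': π[29]=1 (border 'b')
j=30 s[j]='b': k: 1→0; π[30]=1 (border 'b')
j=31 s[j]='b': k: 1→0; π[31]=1 (border 'b')
j=32 s[j]='a': π[32]=2 (border 'ba')
j=33 s[j]='b': π[33]=3 (border 'bab')
j=34 s[j]='b': k: 3→1→0; π[34]=1 (border 'b')
j=35 s[j]='c': k: 1→0; π[35]=0 (border '')
j=36 s[j]='a': π[36]=0 (border '')
j=37 s[j]='a': π[37]=0 (border '')
j=38 s[j]='c': π[38]=0 (border '')

[0, 0, 1, 0, 0, 1, 0, 0, 0, 1, 0, 0, 1, 2, 3, 1, 1, 0, 1, 1, 0, 0, 0, 0, 0, 1, 1, 1, 0, 1, 1, 1, 2, 3, 1, 0, 0, 0, 0]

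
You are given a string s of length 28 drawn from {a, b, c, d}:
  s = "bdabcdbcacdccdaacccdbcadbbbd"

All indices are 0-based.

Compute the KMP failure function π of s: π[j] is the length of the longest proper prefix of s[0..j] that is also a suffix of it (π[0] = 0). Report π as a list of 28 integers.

π[0] = 0
j=1 s[j]='d': π[1]=0 (border '')
j=2 s[j]='a': π[2]=0 (border '')
j=3 s[j]='b': π[3]=1 (border 'b')
j=4 s[j]='c': k: 1→0; π[4]=0 (border '')
j=5 s[j]='d': π[5]=0 (border '')
j=6 s[j]='b': π[6]=1 (border 'b')
j=7 s[j]='c': k: 1→0; π[7]=0 (border '')
j=8 s[j]='a': π[8]=0 (border '')
j=9 s[j]='c': π[9]=0 (border '')
j=10 s[j]='d': π[10]=0 (border '')
j=11 s[j]='c': π[11]=0 (border '')
j=12 s[j]='c': π[12]=0 (border '')
j=13 s[j]='d': π[13]=0 (border '')
j=14 s[j]='a': π[14]=0 (border '')
j=15 s[j]='a': π[15]=0 (border '')
j=16 s[j]='c': π[16]=0 (border '')
j=17 s[j]='c': π[17]=0 (border '')
j=18 s[j]='c': π[18]=0 (border '')
j=19 s[j]='d': π[19]=0 (border '')
j=20 s[j]='b': π[20]=1 (border 'b')
j=21 s[j]='c': k: 1→0; π[21]=0 (border '')
j=22 s[j]='a': π[22]=0 (border '')
j=23 s[j]='d': π[23]=0 (border '')
j=24 s[j]='b': π[24]=1 (border 'b')
j=25 s[j]='b': k: 1→0; π[25]=1 (border 'b')
j=26 s[j]='b': k: 1→0; π[26]=1 (border 'b')
j=27 s[j]='d': π[27]=2 (border 'bd')

[0, 0, 0, 1, 0, 0, 1, 0, 0, 0, 0, 0, 0, 0, 0, 0, 0, 0, 0, 0, 1, 0, 0, 0, 1, 1, 1, 2]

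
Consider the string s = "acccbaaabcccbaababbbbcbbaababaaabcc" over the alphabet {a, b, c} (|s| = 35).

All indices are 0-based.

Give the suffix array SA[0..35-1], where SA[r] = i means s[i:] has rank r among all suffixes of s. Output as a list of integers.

rank | idx | suffix
   0 |  29 | aaabcc
   1 |   5 | aaabcccbaababbbbcbbaababaaabcc
   2 |  24 | aababaaabcc
   3 |  13 | aababbbbcbbaababaaabcc
   4 |  30 | aabcc
   5 |   6 | aabcccbaababbbbcbbaababaaabcc
   6 |  27 | abaaabcc
   7 |  25 | ababaaabcc
   8 |  14 | ababbbbcbbaababaaabcc
   9 |  16 | abbbbcbbaababaaabcc
  10 |  31 | abcc
  11 |   7 | abcccbaababbbbcbbaababaaabcc
  12 |   0 | acccbaaabcccbaababbbbcbbaababaaabcc
  13 |  28 | baaabcc
  14 |   4 | baaabcccbaababbbbcbbaababaaabcc
  15 |  23 | baababaaabcc
  16 |  12 | baababbbbcbbaababaaabcc
  17 |  26 | babaaabcc
  18 |  15 | babbbbcbbaababaaabcc
  19 |  22 | bbaababaaabcc
  20 |  17 | bbbbcbbaababaaabcc
  21 |  18 | bbbcbbaababaaabcc
  22 |  19 | bbcbbaababaaabcc
  23 |  20 | bcbbaababaaabcc
  24 |  32 | bcc
  25 |   8 | bcccbaababbbbcbbaababaaabcc
  26 |  34 | c
  27 |   3 | cbaaabcccbaababbbbcbbaababaaabcc
  28 |  11 | cbaababbbbcbbaababaaabcc
  29 |  21 | cbbaababaaabcc
  30 |  33 | cc
  31 |   2 | ccbaaabcccbaababbbbcbbaababaaabcc
  32 |  10 | ccbaababbbbcbbaababaaabcc
  33 |   1 | cccbaaabcccbaababbbbcbbaababaaabcc
  34 |   9 | cccbaababbbbcbbaababaaabcc

[29, 5, 24, 13, 30, 6, 27, 25, 14, 16, 31, 7, 0, 28, 4, 23, 12, 26, 15, 22, 17, 18, 19, 20, 32, 8, 34, 3, 11, 21, 33, 2, 10, 1, 9]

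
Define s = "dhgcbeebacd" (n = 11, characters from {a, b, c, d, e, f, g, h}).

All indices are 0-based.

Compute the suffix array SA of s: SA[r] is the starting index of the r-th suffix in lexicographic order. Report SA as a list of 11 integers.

rank | idx | suffix
   0 |   8 | acd
   1 |   7 | bacd
   2 |   4 | beebacd
   3 |   3 | cbeebacd
   4 |   9 | cd
   5 |  10 | d
   6 |   0 | dhgcbeebacd
   7 |   6 | ebacd
   8 |   5 | eebacd
   9 |   2 | gcbeebacd
  10 |   1 | hgcbeebacd

[8, 7, 4, 3, 9, 10, 0, 6, 5, 2, 1]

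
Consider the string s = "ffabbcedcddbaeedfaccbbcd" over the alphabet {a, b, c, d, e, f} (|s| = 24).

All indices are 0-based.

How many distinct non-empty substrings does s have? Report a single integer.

276

rank→(start, suffix):
  0 → (2, 'abbcedcddbaeedfaccbbcd')
  1 → (17, 'accbbcd')
  2 → (12, 'aeedfaccbbcd')
  3 → (11, 'baeedfaccbbcd')
  4 → (20, 'bbcd')
  5 → (3, 'bbcedcddbaeedfaccbbcd')
  6 → (21, 'bcd')
  7 → (4, 'bcedcddbaeedfaccbbcd')
  8 → (19, 'cbbcd')
  9 → (18, 'ccbbcd')
  10 → (22, 'cd')
  11 → (8, 'cddbaeedfaccbbcd')
  12 → (5, 'cedcddbaeedfaccbbcd')
  13 → (23, 'd')
  14 → (10, 'dbaeedfaccbbcd')
  15 → (7, 'dcddbaeedfaccbbcd')
  16 → (9, 'ddbaeedfaccbbcd')
  17 → (15, 'dfaccbbcd')
  18 → (6, 'edcddbaeedfaccbbcd')
  19 → (14, 'edfaccbbcd')
  20 → (13, 'eedfaccbbcd')
  21 → (1, 'fabbcedcddbaeedfaccbbcd')
  22 → (16, 'faccbbcd')
  23 → (0, 'ffabbcedcddbaeedfaccbbcd')

SA = [2, 17, 12, 11, 20, 3, 21, 4, 19, 18, 22, 8, 5, 23, 10, 7, 9, 15, 6, 14, 13, 1, 16, 0]
i: (SA[i-1],SA[i]) lcp shared
  1: (2,17) 1 'a'
  2: (17,12) 1 'a'
  3: (12,11) 0 ''
  4: (11,20) 1 'b'
  5: (20,3) 3 'bbc'
  6: (3,21) 1 'b'
  7: (21,4) 2 'bc'
  8: (4,19) 0 ''
  9: (19,18) 1 'c'
  10: (18,22) 1 'c'
  11: (22,8) 2 'cd'
  12: (8,5) 1 'c'
  13: (5,23) 0 ''
  14: (23,10) 1 'd'
  15: (10,7) 1 'd'
  16: (7,9) 1 'd'
  17: (9,15) 1 'd'
  18: (15,6) 0 ''
  19: (6,14) 2 'ed'
  20: (14,13) 1 'e'
  21: (13,1) 0 ''
  22: (1,16) 2 'fa'
  23: (16,0) 1 'f'

n(n+1)/2 = 24·25/2 = 300
Σ LCP = 0 + 1 + 1 + 0 + 1 + 3 + 1 + 2 + 0 + 1 + 1 + 2 + 1 + 0 + 1 + 1 + 1 + 1 + 0 + 2 + 1 + 0 + 2 + 1 = 24
distinct = 300 − 24 = 276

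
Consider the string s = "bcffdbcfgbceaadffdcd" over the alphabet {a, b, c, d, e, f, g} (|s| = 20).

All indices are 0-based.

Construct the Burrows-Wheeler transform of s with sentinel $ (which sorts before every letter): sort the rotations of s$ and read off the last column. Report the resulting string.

rank  rotation               last
    0  $bcffdbcfgbceaadffdcd  d
    1  aadffdcd$bcffdbcfgbce  e
    2  adffdcd$bcffdbcfgbcea  a
    3  bceaadffdcd$bcffdbcfg  g
    4  bcffdbcfgbceaadffdcd$  $
    5  bcfgbceaadffdcd$bcffd  d
    6  cd$bcffdbcfgbceaadffd  d
    7  ceaadffdcd$bcffdbcfgb  b
    8  cffdbcfgbceaadffdcd$b  b
    9  cfgbceaadffdcd$bcffdb  b
   10  d$bcffdbcfgbceaadffdc  c
   11  dbcfgbceaadffdcd$bcff  f
   12  dcd$bcffdbcfgbceaadff  f
   13  dffdcd$bcffdbcfgbceaa  a
   14  eaadffdcd$bcffdbcfgbc  c
   15  fdbcfgbceaadffdcd$bcf  f
   16  fdcd$bcffdbcfgbceaadf  f
   17  ffdbcfgbceaadffdcd$bc  c
   18  ffdcd$bcffdbcfgbceaad  d
   19  fgbceaadffdcd$bcffdbc  c
   20  gbceaadffdcd$bcffdbcf  f

deag$ddbbbcffacffcdcf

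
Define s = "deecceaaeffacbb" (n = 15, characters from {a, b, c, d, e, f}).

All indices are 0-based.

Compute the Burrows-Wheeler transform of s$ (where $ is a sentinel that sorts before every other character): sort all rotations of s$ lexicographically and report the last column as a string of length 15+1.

befabcaec$cedafe

rank  rotation          last
    0  $deecceaaeffacbb  b
    1  aaeffacbb$deecce  e
    2  acbb$deecceaaeff  f
    3  aeffacbb$deeccea  a
    4  b$deecceaaeffacb  b
    5  bb$deecceaaeffac  c
    6  cbb$deecceaaeffa  a
    7  cceaaeffacbb$dee  e
    8  ceaaeffacbb$deec  c
    9  deecceaaeffacbb$  $
   10  eaaeffacbb$deecc  c
   11  ecceaaeffacbb$de  e
   12  eecceaaeffacbb$d  d
   13  effacbb$deecceaa  a
   14  facbb$deecceaaef  f
   15  ffacbb$deecceaae  e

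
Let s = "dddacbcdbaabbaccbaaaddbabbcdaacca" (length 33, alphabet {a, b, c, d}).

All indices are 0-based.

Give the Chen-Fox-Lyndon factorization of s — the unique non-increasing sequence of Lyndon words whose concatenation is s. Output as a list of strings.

emit factor 1: 'd' (i=0, period=1)
emit factor 2: 'd' (i=1, period=1)
emit factor 3: 'd' (i=2, period=1)
emit factor 4: 'acbcdb' (i=3, period=6)
emit factor 5: 'aabbaccb' (i=9, period=8)
emit factor 6: 'aaaddbabbcdaacc' (i=17, period=15)
emit factor 7: 'a' (i=32, period=1)

["d", "d", "d", "acbcdb", "aabbaccb", "aaaddbabbcdaacc", "a"]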